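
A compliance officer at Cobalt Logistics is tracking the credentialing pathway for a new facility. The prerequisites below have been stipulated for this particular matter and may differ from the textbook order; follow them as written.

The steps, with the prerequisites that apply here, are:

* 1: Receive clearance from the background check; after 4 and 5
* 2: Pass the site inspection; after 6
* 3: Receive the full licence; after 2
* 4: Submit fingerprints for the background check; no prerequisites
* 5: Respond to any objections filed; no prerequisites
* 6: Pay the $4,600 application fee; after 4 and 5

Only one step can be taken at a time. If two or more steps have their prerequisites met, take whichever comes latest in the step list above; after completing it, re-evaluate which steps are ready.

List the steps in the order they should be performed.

Nothing is required for 5 and 4. 5 is listed later → 5 first.
4 is the only step now ready → 4.
6 and 1 are both available; 6 is listed later → 6.
2 now also ready, so the ready set is {2, 1}; 2 is listed later → 2.
Now 3 and 1 have their prerequisites met. 3 is listed later, so 3 next.
1 is the only step now ready → 1.

5 4 6 2 3 1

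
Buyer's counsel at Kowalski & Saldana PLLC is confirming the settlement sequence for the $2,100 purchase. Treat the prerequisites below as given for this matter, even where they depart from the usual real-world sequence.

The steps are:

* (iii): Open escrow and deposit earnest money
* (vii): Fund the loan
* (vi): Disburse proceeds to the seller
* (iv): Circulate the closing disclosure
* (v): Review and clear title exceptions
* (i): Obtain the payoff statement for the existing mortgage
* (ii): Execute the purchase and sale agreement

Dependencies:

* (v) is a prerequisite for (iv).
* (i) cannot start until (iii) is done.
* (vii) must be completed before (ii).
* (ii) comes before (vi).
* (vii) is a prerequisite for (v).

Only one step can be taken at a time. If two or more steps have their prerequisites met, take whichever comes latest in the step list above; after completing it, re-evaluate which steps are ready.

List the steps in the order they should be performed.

(vii), (ii), (v), (iv), (vi), (iii), (i)

Nothing is required for (vii) and (iii). (vii) is listed later → (vii) first.
Ready: (ii), (v) and (iii). (ii) is listed later → (ii).
(v), (vi) and (iii) are all available; (v) is listed later → (v).
(iv), (vi) and (iii) are all available; (iv) is listed later → (iv).
Now (vi) and (iii) have their prerequisites met. (vi) is listed later, so (vi) next.
(iii) is the only step now ready → (iii).
That leaves (i) as the only ready step → (i).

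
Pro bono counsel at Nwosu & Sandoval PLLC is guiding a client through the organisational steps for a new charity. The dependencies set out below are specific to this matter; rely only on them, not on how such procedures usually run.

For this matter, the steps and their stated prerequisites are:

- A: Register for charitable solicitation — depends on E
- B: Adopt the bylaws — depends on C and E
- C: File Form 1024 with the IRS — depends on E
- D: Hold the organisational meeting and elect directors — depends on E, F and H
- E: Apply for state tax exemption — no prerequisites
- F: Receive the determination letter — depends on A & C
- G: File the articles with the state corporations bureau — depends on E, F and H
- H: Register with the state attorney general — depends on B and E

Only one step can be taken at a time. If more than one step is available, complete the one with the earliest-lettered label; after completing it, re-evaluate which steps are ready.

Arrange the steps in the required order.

E is the only step with nothing outstanding, so it goes first.
Ready: A and C. A has the earlier label → A.
Next only C has its prerequisites met → C.
Now B and F have their prerequisites met. B has the earlier label, so B next.
Now F and H have their prerequisites met. F has the earlier label, so F next.
H needed B and E, now all done → H.
Now D and G have their prerequisites met. D has the earlier label, so D next.
G needed E, F and H, now all done → G.

E, A, C, B, F, H, D, G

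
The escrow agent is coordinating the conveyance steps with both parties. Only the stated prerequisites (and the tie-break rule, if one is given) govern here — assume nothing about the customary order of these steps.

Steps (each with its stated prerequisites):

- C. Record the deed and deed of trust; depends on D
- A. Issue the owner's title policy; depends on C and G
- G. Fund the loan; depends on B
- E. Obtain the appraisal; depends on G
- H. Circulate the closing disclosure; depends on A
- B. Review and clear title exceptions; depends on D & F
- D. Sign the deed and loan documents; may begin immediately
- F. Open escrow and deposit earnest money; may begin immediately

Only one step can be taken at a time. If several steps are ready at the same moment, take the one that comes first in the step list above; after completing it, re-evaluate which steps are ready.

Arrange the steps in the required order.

D, C, F, B, G, A, E, H

Nothing is required for D and F. D is listed earlier → D first.
C now also ready, so the ready set is {C, F}; C is listed earlier → C.
F is the only step now ready → F.
B needed D and F, now all done → B.
Next only G has its prerequisites met → G.
Ready: A and E. A is listed earlier → A.
Ready: E and H. E is listed earlier → E.
H needed A, now all done → H.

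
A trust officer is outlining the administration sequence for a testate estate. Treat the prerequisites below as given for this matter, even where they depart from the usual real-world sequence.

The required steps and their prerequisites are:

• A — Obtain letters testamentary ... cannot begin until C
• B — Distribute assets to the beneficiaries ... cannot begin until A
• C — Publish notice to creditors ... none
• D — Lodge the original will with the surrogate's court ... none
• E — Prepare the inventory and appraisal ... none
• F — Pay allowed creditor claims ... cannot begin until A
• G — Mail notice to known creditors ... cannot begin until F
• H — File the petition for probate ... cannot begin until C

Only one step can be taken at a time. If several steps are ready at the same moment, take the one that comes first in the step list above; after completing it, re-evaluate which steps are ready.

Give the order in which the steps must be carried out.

C, A, B, D, E, F, G, H

Nothing is required for C, D and E. C is listed earlier → C first.
Now A, D, E and H have their prerequisites met. A is listed earlier, so A next.
B and F now also ready, so the ready set is {B, D, E, F, H}; B is listed earlier → B.
Now D, E, F and H have their prerequisites met. D is listed earlier, so D next.
E, F and H are all available; E is listed earlier → E.
Ready: F and H. F is listed earlier → F.
Ready: G and H. G is listed earlier → G.
Next only H has its prerequisites met → H.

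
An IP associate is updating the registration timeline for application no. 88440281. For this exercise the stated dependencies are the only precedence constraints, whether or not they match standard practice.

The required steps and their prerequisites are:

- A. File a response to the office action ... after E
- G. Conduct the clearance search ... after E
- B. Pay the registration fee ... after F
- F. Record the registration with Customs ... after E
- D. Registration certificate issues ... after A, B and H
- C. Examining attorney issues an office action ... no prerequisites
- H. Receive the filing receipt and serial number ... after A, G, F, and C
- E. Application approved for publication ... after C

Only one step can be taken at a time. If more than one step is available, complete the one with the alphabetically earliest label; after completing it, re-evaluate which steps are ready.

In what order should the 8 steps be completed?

C, E, A, F, B, G, H, D

C has no prerequisites → C first.
Next only E has its prerequisites met → E.
Now A, F and G have their prerequisites met. A has the earlier label, so A next.
Ready: F and G. F has the earlier label → F.
Now B and G have their prerequisites met. B has the earlier label, so B next.
G needed E, now all done → G.
H needed A, C, F and G, now all done → H.
D is the only step now ready → D.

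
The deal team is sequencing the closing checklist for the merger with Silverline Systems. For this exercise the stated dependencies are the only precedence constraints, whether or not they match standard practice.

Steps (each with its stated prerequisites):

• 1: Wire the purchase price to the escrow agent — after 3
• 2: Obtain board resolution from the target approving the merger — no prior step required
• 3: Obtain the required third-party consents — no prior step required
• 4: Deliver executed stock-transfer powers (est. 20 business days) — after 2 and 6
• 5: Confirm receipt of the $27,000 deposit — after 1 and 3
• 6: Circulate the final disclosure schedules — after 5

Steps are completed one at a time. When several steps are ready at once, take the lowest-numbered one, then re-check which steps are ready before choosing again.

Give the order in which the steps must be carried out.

Nothing is required for 2 and 3. 2 has the earlier label → 2 first.
That leaves 3 as the only ready step → 3.
1 is the only step now ready → 1.
5 is the only step now ready → 5.
That leaves 6 as the only ready step → 6.
Next only 4 has its prerequisites met → 4.

2 → 3 → 1 → 5 → 6 → 4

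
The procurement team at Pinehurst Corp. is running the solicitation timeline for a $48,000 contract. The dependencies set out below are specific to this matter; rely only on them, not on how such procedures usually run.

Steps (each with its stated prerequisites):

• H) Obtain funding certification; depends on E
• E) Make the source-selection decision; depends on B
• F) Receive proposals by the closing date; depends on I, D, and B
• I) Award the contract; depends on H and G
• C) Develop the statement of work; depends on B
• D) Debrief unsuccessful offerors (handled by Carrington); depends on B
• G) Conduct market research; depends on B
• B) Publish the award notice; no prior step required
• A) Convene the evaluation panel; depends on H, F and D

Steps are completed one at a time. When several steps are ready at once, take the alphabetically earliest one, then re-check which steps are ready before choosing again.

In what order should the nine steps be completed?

Only B has no prerequisites, so it is first.
Ready: C, D, E and G. C has the earlier label → C.
Now D, E and G have their prerequisites met. D has the earlier label, so D next.
Ready: E and G. E has the earlier label → E.
Ready: G and H. G has the earlier label → G.
That leaves H as the only ready step → H.
Next only I has its prerequisites met → I.
F is the only step now ready → F.
Next only A has its prerequisites met → A.

B C D E G H I F A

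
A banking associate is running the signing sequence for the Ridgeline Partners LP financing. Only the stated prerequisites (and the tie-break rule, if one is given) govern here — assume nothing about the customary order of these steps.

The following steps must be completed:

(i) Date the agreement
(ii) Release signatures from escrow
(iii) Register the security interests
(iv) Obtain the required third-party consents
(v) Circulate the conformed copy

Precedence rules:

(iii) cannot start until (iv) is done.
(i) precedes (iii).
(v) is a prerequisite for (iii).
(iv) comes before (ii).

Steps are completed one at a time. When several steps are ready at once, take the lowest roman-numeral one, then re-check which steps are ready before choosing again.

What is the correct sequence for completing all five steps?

(i), (iv) and (v) have no prerequisites; (i) has the earlier label, so (i) is first.
(iv) and (v) are both available; (iv) has the earlier label → (iv).
(ii) and (v) are both available; (ii) has the earlier label → (ii).
(v) is the only step now ready → (v).
(iii) needed (i), (iv) and (v), now all done → (iii).

(i) (iv) (ii) (v) (iii)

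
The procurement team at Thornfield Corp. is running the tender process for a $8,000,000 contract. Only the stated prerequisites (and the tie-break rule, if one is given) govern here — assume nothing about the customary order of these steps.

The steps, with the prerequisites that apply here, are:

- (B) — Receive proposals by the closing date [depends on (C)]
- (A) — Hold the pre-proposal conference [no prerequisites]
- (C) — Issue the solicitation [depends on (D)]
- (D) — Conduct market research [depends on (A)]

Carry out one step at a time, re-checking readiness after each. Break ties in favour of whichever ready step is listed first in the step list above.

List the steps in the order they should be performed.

(A), (D), (C), (B)

(A) has no prerequisites → (A) first.
That leaves (D) as the only ready step → (D).
That leaves (C) as the only ready step → (C).
(B) needed (C), now all done → (B).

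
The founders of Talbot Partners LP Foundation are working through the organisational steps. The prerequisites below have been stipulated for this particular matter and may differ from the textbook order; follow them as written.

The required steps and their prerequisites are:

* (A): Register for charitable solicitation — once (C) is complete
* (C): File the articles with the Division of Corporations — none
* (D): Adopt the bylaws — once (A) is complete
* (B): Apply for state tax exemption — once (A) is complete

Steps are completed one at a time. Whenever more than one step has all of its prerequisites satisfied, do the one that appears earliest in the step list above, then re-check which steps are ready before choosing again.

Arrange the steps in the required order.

(C), (A), (D), (B)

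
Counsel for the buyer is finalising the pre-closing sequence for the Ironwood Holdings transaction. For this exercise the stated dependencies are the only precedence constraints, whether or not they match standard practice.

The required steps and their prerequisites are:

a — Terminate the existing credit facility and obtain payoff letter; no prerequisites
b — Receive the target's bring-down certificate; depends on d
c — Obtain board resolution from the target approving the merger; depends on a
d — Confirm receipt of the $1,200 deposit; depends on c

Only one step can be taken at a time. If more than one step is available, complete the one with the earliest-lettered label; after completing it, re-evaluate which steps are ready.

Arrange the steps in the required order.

a is the only step with nothing outstanding, so it goes first.
Next only c has its prerequisites met → c.
d needed c, now all done → d.
b is the only step now ready → b.

a, c, d, b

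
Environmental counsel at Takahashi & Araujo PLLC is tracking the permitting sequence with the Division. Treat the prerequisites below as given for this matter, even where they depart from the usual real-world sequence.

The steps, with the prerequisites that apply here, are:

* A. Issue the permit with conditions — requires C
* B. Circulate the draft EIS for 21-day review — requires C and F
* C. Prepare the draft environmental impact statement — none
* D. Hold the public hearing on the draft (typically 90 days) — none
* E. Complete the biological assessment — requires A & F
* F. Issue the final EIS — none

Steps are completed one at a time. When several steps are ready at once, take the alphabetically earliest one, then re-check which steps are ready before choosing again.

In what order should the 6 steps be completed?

Nothing is required for C, D and F. C has the earlier label → C first.
A, D and F are all available; A has the earlier label → A.
Now D and F have their prerequisites met. D has the earlier label, so D next.
That leaves F as the only ready step → F.
Now B and E have their prerequisites met. B has the earlier label, so B next.
E is the only step now ready → E.

C, A, D, F, B, E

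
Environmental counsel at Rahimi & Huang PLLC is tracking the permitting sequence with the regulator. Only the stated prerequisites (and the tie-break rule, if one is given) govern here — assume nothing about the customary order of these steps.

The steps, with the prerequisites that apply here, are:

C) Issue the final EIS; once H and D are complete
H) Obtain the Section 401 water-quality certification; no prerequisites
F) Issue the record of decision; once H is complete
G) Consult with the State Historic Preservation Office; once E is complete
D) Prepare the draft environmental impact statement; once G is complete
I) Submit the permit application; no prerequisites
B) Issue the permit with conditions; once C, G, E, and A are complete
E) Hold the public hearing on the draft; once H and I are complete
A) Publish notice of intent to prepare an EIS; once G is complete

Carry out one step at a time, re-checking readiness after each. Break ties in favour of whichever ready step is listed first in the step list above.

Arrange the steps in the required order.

H and I have no prerequisites; H is listed earlier, so H is first.
Ready: F and I. F is listed earlier → F.
I is the only step now ready → I.
E is the only step now ready → E.
G needed E, now all done → G.
Ready: D and A. D is listed earlier → D.
C now also ready, so the ready set is {C, A}; C is listed earlier → C.
A is the only step now ready → A.
That leaves B as the only ready step → B.

H F I E G D C A B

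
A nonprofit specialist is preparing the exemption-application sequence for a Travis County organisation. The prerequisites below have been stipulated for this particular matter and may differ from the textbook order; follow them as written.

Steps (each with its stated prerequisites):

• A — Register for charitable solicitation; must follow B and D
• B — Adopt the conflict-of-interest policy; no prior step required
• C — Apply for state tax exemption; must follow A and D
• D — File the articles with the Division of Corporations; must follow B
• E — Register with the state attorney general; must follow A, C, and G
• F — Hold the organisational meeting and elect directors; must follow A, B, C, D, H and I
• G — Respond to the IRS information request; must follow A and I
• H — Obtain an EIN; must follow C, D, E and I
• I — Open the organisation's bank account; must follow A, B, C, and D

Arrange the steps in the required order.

B D A C I G E H F

Only B has no prerequisites, so it is first.
D is the only step now ready → D.
That leaves A as the only ready step → A.
Next only C has its prerequisites met → C.
I is the only step now ready → I.
G needed A and I, now all done → G.
Next only E has its prerequisites met → E.
H is the only step now ready → H.
F needed A, B, C, D, H and I, now all done → F.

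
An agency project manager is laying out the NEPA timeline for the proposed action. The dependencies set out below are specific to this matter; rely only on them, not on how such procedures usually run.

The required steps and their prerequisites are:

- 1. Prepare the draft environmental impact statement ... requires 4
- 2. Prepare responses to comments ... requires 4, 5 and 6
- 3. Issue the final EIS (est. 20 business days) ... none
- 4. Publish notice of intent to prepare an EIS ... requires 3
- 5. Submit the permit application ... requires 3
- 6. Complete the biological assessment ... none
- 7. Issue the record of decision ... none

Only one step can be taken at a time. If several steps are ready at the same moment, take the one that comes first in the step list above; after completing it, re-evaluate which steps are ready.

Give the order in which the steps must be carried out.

3 → 4 → 1 → 5 → 6 → 2 → 7

Nothing is required for 3, 6 and 7. 3 is listed earlier → 3 first.
Now 4, 5, 6 and 7 have their prerequisites met. 4 is listed earlier, so 4 next.
1 now also ready, so the ready set is {1, 5, 6, 7}; 1 is listed earlier → 1.
Now 5, 6 and 7 have their prerequisites met. 5 is listed earlier, so 5 next.
Ready: 6 and 7. 6 is listed earlier → 6.
2 and 7 are both available; 2 is listed earlier → 2.
7 is the only step now ready → 7.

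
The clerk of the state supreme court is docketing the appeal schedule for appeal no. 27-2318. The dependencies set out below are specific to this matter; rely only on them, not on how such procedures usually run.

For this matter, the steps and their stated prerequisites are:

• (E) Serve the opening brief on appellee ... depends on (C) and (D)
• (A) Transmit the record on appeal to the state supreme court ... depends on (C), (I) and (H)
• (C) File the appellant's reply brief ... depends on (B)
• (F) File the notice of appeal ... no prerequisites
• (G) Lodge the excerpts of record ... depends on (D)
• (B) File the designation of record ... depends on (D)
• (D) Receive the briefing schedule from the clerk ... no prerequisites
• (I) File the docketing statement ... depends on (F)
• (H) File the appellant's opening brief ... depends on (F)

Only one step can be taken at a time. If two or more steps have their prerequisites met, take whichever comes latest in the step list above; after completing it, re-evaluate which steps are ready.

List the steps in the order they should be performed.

(D), (B), (G), (F), (H), (I), (C), (A), (E)

(D) and (F) have no prerequisites; (D) is listed later, so (D) is first.
(B) and (G) now also ready, so the ready set is {(B), (G), (F)}; (B) is listed later → (B).
(C) now also ready, so the ready set is {(G), (F), (C)}; (G) is listed later → (G).
Ready: (F) and (C). (F) is listed later → (F).
Now (H), (I) and (C) have their prerequisites met. (H) is listed later, so (H) next.
Ready: (I) and (C). (I) is listed later → (I).
(C) is the only step now ready → (C).
Ready: (A) and (E). (A) is listed later → (A).
(E) needed (D) and (C), now all done → (E).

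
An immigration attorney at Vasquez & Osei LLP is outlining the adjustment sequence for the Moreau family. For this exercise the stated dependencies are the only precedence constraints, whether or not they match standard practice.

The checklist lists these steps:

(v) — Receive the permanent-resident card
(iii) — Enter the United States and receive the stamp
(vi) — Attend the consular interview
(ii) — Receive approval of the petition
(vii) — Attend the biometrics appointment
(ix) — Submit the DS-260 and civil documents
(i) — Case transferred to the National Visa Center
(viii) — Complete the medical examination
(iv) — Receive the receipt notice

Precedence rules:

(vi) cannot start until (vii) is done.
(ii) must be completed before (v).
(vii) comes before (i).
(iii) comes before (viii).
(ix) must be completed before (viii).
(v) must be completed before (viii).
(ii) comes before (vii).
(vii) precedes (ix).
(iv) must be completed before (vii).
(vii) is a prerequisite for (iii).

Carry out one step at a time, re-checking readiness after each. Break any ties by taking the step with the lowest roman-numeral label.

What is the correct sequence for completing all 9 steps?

(ii), (iv), (v), (vii), (i), (iii), (vi), (ix), (viii)

(ii) and (iv) have no prerequisites; (ii) has the earlier label, so (ii) is first.
(v) now also ready, so the ready set is {(iv), (v)}; (iv) has the earlier label → (iv).
(vii) now also ready, so the ready set is {(v), (vii)}; (v) has the earlier label → (v).
(vii) needed (ii) and (iv), now all done → (vii).
(i), (iii), (vi) and (ix) are all available; (i) has the earlier label → (i).
Ready: (iii), (vi) and (ix). (iii) has the earlier label → (iii).
(vi) and (ix) are both available; (vi) has the earlier label → (vi).
Next only (ix) has its prerequisites met → (ix).
(viii) needed (iii), (v) and (ix), now all done → (viii).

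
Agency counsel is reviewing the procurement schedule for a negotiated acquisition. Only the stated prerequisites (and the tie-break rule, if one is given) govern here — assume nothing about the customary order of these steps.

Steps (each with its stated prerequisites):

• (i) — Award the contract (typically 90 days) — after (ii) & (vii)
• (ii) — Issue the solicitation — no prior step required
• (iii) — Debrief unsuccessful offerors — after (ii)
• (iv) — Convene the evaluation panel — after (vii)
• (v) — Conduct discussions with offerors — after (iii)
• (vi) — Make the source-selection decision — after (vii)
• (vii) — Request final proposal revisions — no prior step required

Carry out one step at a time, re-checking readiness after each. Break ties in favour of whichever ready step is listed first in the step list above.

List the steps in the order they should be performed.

(ii) → (iii) → (v) → (vii) → (i) → (iv) → (vi)

(ii) and (vii) have no prerequisites; (ii) is listed earlier, so (ii) is first.
(iii) now also ready, so the ready set is {(iii), (vii)}; (iii) is listed earlier → (iii).
Now (v) and (vii) have their prerequisites met. (v) is listed earlier, so (v) next.
(vii) is the only step now ready → (vii).
(i), (iv) and (vi) are all available; (i) is listed earlier → (i).
Now (iv) and (vi) have their prerequisites met. (iv) is listed earlier, so (iv) next.
(vi) is the only step now ready → (vi).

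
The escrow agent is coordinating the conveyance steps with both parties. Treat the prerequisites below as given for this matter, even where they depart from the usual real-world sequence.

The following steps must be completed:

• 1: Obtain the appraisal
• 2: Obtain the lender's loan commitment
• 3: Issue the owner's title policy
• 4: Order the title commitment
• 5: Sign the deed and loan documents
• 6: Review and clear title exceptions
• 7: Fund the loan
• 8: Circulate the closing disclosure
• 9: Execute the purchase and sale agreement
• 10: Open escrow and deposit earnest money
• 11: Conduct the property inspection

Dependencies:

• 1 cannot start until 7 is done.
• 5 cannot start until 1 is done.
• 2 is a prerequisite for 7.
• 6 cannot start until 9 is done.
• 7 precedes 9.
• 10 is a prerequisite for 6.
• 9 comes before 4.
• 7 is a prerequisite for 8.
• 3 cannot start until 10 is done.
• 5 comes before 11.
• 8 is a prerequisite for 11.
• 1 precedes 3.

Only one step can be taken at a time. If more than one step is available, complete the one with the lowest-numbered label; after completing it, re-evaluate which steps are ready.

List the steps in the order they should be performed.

Nothing is required for 2 and 10. 2 has the earlier label → 2 first.
7 and 10 are both available; 7 has the earlier label → 7.
Now 1, 8, 9 and 10 have their prerequisites met. 1 has the earlier label, so 1 next.
Now 5, 8, 9 and 10 have their prerequisites met. 5 has the earlier label, so 5 next.
Ready: 8, 9 and 10. 8 has the earlier label → 8.
Now 9, 10 and 11 have their prerequisites met. 9 has the earlier label, so 9 next.
Ready: 4, 10 and 11. 4 has the earlier label → 4.
Now 10 and 11 have their prerequisites met. 10 has the earlier label, so 10 next.
3, 6 and 11 are all available; 3 has the earlier label → 3.
6 and 11 are both available; 6 has the earlier label → 6.
11 needed 5 and 8, now all done → 11.

2, 7, 1, 5, 8, 9, 4, 10, 3, 6, 11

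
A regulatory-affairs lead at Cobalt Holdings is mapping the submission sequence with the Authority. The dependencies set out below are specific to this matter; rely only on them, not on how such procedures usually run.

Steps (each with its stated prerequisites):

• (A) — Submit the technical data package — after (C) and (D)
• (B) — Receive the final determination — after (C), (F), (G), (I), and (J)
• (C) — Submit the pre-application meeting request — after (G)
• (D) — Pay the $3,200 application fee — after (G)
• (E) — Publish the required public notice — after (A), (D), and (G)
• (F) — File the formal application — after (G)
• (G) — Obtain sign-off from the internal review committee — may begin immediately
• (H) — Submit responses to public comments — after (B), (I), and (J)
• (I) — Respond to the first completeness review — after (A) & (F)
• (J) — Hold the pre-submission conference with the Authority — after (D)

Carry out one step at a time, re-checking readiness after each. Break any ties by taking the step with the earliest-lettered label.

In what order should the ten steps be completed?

(G) → (C) → (D) → (A) → (E) → (F) → (I) → (J) → (B) → (H)

Only (G) has no prerequisites, so it is first.
Now (C), (D) and (F) have their prerequisites met. (C) has the earlier label, so (C) next.
Ready: (D) and (F). (D) has the earlier label → (D).
(A) and (J) now also ready, so the ready set is {(A), (F), (J)}; (A) has the earlier label → (A).
Ready: (E), (F) and (J). (E) has the earlier label → (E).
Now (F) and (J) have their prerequisites met. (F) has the earlier label, so (F) next.
(I) now also ready, so the ready set is {(I), (J)}; (I) has the earlier label → (I).
(J) is the only step now ready → (J).
(B) is the only step now ready → (B).
(H) needed (B), (I) and (J), now all done → (H).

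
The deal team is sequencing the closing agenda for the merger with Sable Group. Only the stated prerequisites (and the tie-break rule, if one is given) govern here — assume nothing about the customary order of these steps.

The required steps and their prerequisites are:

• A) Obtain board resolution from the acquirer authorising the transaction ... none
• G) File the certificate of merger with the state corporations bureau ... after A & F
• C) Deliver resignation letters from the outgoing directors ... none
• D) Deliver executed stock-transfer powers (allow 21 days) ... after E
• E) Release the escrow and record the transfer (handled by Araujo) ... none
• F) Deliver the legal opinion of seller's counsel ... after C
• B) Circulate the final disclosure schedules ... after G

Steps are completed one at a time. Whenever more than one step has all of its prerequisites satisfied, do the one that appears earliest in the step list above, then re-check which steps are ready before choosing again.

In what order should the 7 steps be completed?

A, C and E have no prerequisites; A is listed earlier, so A is first.
Now C and E have their prerequisites met. C is listed earlier, so C next.
F now also ready, so the ready set is {E, F}; E is listed earlier → E.
Ready: D and F. D is listed earlier → D.
F needed C, now all done → F.
Next only G has its prerequisites met → G.
B needed G, now all done → B.

A C E D F G B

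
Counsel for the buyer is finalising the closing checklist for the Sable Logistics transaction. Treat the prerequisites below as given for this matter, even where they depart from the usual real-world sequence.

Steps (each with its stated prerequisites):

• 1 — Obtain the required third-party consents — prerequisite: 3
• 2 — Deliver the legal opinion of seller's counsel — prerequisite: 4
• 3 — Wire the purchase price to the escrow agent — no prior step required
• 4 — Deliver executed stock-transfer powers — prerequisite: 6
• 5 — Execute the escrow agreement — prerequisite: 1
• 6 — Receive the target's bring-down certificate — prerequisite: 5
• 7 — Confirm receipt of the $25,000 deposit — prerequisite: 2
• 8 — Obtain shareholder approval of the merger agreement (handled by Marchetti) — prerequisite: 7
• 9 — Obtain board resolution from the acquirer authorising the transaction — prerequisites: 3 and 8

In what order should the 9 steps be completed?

Only 3 has no prerequisites, so it is first.
That leaves 1 as the only ready step → 1.
Next only 5 has its prerequisites met → 5.
That leaves 6 as the only ready step → 6.
4 needed 6, now all done → 4.
2 needed 4, now all done → 2.
Next only 7 has its prerequisites met → 7.
8 needed 7, now all done → 8.
9 needed 3 and 8, now all done → 9.

3, 1, 5, 6, 4, 2, 7, 8, 9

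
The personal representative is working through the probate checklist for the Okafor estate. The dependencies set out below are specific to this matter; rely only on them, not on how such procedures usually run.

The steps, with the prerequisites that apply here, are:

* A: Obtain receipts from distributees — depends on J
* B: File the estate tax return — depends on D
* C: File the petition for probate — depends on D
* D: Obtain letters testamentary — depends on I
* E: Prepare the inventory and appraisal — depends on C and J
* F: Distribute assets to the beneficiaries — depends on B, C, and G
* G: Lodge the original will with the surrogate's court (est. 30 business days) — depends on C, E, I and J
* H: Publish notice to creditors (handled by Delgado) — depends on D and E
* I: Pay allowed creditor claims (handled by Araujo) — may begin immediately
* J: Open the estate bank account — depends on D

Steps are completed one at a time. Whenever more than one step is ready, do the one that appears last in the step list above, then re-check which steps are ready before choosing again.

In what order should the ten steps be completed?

I, D, J, C, E, H, G, B, F, A

I is the only step with nothing outstanding, so it goes first.
D needed I, now all done → D.
Now J, C and B have their prerequisites met. J is listed later, so J next.
Now C, B and A have their prerequisites met. C is listed later, so C next.
E, B and A are all available; E is listed later → E.
Ready: H, G, B and A. H is listed later → H.
G, B and A are all available; G is listed later → G.
B and A are both available; B is listed later → B.
F now also ready, so the ready set is {F, A}; F is listed later → F.
That leaves A as the only ready step → A.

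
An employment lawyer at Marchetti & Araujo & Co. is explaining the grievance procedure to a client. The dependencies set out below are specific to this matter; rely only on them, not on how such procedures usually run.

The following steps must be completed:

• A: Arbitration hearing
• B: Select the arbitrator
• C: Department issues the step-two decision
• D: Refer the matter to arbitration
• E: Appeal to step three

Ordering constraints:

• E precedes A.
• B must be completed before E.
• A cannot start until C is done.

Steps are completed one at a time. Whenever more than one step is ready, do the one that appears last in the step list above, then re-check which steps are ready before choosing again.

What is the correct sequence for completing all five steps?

Nothing is required for D, C and B. D is listed later → D first.
Ready: C and B. C is listed later → C.
B is the only step now ready → B.
E is the only step now ready → E.
A needed E and C, now all done → A.

D → C → B → E → A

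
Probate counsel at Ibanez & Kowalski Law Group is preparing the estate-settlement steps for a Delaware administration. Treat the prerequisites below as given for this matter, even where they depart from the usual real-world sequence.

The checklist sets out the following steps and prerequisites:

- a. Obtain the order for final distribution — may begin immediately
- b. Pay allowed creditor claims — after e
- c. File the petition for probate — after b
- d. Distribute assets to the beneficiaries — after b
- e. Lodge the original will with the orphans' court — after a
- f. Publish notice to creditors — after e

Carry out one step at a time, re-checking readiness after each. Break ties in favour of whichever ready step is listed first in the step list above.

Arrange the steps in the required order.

a → e → b → c → d → f

a is the only step with nothing outstanding, so it goes first.
Next only e has its prerequisites met → e.
Ready: b and f. b is listed earlier → b.
c and d now also ready, so the ready set is {c, d, f}; c is listed earlier → c.
Ready: d and f. d is listed earlier → d.
Next only f has its prerequisites met → f.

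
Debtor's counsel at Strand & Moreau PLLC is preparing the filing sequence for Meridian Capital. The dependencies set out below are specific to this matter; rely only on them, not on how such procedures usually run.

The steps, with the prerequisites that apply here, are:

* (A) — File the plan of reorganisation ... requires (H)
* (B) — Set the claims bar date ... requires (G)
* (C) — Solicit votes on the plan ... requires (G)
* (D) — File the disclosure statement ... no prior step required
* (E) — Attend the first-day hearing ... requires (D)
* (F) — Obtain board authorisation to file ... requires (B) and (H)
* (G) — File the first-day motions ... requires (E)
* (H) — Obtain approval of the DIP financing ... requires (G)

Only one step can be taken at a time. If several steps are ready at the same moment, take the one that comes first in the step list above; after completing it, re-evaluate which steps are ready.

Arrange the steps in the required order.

(D) has no prerequisites → (D) first.
(E) needed (D), now all done → (E).
(G) is the only step now ready → (G).
Ready: (B), (C) and (H). (B) is listed earlier → (B).
Ready: (C) and (H). (C) is listed earlier → (C).
(H) is the only step now ready → (H).
Ready: (A) and (F). (A) is listed earlier → (A).
(F) is the only step now ready → (F).

(D) → (E) → (G) → (B) → (C) → (H) → (A) → (F)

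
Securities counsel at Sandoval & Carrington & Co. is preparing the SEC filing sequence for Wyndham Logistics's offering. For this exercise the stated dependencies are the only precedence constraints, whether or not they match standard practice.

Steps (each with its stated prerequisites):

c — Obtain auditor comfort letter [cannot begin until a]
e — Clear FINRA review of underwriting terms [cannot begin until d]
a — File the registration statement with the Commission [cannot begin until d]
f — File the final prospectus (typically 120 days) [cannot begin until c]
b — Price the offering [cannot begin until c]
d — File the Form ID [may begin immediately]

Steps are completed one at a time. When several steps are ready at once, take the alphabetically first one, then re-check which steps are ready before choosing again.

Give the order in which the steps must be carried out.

d is the only step with nothing outstanding, so it goes first.
Ready: a and e. a has the earlier label → a.
c now also ready, so the ready set is {c, e}; c has the earlier label → c.
b and f now also ready, so the ready set is {b, e, f}; b has the earlier label → b.
e and f are both available; e has the earlier label → e.
That leaves f as the only ready step → f.

d, a, c, b, e, f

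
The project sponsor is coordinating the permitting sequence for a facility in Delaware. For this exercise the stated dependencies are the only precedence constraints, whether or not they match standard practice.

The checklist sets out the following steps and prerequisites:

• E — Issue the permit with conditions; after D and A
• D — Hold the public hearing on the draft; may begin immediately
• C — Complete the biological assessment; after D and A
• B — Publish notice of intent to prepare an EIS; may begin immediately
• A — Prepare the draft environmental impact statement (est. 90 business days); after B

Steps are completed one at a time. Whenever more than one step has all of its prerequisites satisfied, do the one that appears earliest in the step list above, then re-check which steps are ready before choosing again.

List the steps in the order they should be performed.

D, B, A, E, C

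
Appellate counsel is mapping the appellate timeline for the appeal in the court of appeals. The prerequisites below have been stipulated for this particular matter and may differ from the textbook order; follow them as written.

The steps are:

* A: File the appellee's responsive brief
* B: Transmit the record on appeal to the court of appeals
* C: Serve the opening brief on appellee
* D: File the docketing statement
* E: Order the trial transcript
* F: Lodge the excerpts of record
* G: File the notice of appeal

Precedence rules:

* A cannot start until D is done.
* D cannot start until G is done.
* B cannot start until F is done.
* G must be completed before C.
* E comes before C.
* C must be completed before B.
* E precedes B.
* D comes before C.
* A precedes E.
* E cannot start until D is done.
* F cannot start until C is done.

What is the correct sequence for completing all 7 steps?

G, D, A, E, C, F, B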